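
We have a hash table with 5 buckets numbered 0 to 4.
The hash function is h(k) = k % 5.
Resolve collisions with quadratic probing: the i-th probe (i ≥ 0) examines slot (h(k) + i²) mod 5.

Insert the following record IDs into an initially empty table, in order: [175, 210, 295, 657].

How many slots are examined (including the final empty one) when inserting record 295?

175: h=0 → slot 0
210: h=0, probe 0,1 → slot 1
295: h=0, probe 0,1,4 → slot 4
657: h=2 → slot 2
Table: [175, 210, 657, ., 295]

3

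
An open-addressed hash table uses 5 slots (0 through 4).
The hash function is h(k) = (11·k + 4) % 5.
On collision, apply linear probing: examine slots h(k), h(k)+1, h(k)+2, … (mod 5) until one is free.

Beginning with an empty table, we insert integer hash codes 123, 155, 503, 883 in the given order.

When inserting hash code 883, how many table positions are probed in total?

4

123: h=2 -> slot 2
155: h=4 -> slot 4
503: h=2, probe 2,3 -> slot 3
883: h=2, probe 2,3,4,0 -> slot 0
Table: [883, ∅, 123, 503, 155]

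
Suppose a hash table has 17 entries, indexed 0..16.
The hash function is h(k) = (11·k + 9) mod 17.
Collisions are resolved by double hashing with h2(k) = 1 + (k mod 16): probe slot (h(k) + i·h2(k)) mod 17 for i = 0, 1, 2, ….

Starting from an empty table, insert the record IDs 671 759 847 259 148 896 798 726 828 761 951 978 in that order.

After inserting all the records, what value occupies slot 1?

828

671: h=12 => slot 12
759: h=11 => slot 11
847: h=10 => slot 10
259: h=2 => slot 2
148: h=5 => slot 5
896: h=5, h2=1, probe 5,6 => slot 6
798: h=15 => slot 15
726: h=5, h2=7, probe 5,12,2,9 => slot 9
828: h=5, h2=13, probe 5,1 => slot 1
761: h=16 => slot 16
951: h=15, h2=8, probe 15,6,14 => slot 14
978: h=6, h2=3, probe 6,9,12,15,1,4 => slot 4
Table: [∅, 828, 259, ∅, 978, 148, 896, ∅, ∅, 726, 847, 759, 671, ∅, 951, 798, 761]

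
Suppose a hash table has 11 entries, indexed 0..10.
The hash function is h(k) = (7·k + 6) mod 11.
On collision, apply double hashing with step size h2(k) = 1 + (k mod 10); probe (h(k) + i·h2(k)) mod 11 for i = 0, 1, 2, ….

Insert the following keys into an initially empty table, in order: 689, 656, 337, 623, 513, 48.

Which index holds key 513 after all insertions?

1

Insert 689: h=0, slot 0 empty -> index 0.
Insert 656: h=0, h2=7, slot 0 occupied -> index 7.
Insert 337: h=0, h2=8, slot 0 occupied -> index 8.
Insert 623: h=0, h2=4, slot 0 occupied -> index 4.
Insert 513: h=0, h2=4, slots 0,4,8 occupied -> index 1.
Insert 48: h=1, h2=9, slot 1 occupied -> index 10.
Table: [689, 513, _, _, 623, _, _, 656, 337, _, 48]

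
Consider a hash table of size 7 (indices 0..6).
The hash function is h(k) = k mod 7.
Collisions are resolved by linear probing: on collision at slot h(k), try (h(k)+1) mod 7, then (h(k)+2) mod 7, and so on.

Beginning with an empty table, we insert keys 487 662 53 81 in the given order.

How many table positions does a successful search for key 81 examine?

4

487: h=4 -> slot 4
662: h=4, probe 4,5 -> slot 5
53: h=4, probe 4,5,6 -> slot 6
81: h=4, probe 4,5,6,0 -> slot 0
Table: [81, _, _, _, 487, 662, 53]
Lookup 81: h=4, probe 4,5,6,0 → found at 0.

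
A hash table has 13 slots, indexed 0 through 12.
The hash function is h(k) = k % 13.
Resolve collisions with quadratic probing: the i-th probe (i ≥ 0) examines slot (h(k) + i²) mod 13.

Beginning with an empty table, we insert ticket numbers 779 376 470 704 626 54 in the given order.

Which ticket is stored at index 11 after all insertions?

54

Insert 779: h=12, slot 12 empty → index 12.
Insert 376: h=12, slot 12 occupied → index 0.
Insert 470: h=2, slot 2 empty → index 2.
Insert 704: h=2, slot 2 occupied → index 3.
Insert 626: h=2, slots 2,3 occupied → index 6.
Insert 54: h=2, slots 2,3,6 occupied → index 11.
Table: [376, —, 470, 704, —, —, 626, —, —, —, —, 54, 779]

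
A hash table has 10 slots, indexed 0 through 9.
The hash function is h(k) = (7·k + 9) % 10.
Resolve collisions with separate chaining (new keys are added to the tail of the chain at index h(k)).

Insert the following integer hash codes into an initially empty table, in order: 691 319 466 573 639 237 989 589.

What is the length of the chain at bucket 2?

691 → bucket 6
319 → bucket 2
466 → bucket 1
573 → bucket 0
639 → bucket 2 (collision)
237 → bucket 8
989 → bucket 2 (collision)
589 → bucket 2 (collision)
Final buckets:
0: 573
1: 466
2: 319 -> 639 -> 989 -> 589
3: _
4: _
5: _
6: 691
7: _
8: 237
9: _

4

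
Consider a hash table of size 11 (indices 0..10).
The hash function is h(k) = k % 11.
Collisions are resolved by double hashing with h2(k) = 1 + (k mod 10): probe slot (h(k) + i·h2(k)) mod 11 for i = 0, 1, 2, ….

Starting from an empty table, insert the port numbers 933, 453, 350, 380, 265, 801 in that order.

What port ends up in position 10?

933: h=9 → slot 9
453: h=2 → slot 2
350: h=9, h2=1, probe 9,10 → slot 10
380: h=6 → slot 6
265: h=1 → slot 1
801: h=9, h2=2, probe 9,0 → slot 0
Table: [801, 265, 453, —, —, —, 380, —, —, 933, 350]

350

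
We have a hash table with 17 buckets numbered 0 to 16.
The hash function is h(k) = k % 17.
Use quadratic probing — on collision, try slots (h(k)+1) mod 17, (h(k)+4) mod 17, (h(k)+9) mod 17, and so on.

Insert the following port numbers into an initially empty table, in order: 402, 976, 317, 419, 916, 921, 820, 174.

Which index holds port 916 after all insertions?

16

Insert 402: h=11, slot 11 empty -> index 11.
Insert 976: h=7, slot 7 empty -> index 7.
Insert 317: h=11, slot 11 occupied -> index 12.
Insert 419: h=11, slots 11,12 occupied -> index 15.
Insert 916: h=15, slot 15 occupied -> index 16.
Insert 921: h=3, slot 3 empty -> index 3.
Insert 820: h=4, slot 4 empty -> index 4.
Insert 174: h=4, slot 4 occupied -> index 5.
Table: [., ., ., 921, 820, 174, ., 976, ., ., ., 402, 317, ., ., 419, 916]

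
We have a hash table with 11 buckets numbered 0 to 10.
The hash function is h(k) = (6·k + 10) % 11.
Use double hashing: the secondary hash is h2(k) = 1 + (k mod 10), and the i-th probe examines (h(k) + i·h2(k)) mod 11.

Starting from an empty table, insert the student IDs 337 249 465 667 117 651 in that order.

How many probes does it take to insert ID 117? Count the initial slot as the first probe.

337 hashes to 8; slot 8 is free => place at 8.
249 hashes to 8, h2=10; 8 taken => place at 7.
465 hashes to 6; slot 6 is free => place at 6.
667 hashes to 8, h2=8; 8 taken => place at 5.
117 hashes to 8, h2=8; 8,5 taken => place at 2.
651 hashes to 0; slot 0 is free => place at 0.
Table: [651, _, 117, _, _, 667, 465, 249, 337, _, _]

3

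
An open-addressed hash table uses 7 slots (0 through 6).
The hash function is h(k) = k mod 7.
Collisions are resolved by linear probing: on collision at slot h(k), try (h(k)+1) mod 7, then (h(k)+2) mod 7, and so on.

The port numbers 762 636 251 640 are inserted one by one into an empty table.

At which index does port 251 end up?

1

762: h=6 → slot 6
636: h=6, probe 6,0 → slot 0
251: h=6, probe 6,0,1 → slot 1
640: h=3 → slot 3
Table: [636, 251, ., 640, ., ., 762]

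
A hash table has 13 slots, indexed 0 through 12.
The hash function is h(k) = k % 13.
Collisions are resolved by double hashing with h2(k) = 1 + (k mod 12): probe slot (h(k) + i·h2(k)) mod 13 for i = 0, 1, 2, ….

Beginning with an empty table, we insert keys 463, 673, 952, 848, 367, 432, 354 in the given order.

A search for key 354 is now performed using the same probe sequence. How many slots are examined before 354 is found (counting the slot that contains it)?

Insert 463: h=8, slot 8 empty → index 8.
Insert 673: h=10, slot 10 empty → index 10.
Insert 952: h=3, slot 3 empty → index 3.
Insert 848: h=3, h2=9, slot 3 occupied → index 12.
Insert 367: h=3, h2=8, slot 3 occupied → index 11.
Insert 432: h=3, h2=1, slot 3 occupied → index 4.
Insert 354: h=3, h2=7, slots 3,10,4,11 occupied → index 5.
Table: [-, -, -, 952, 432, 354, -, -, 463, -, 673, 367, 848]
Lookup 354: h=3, h2=7, probe 3,10,4,11,5 → found at 5.

5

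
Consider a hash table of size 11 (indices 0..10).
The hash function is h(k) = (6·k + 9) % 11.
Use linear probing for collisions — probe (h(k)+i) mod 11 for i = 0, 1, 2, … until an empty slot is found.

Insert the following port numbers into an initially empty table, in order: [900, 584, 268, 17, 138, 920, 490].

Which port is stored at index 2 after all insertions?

138

900: h=8 => slot 8
584: h=4 => slot 4
268: h=0 => slot 0
17: h=1 => slot 1
138: h=1, probe 1,2 => slot 2
920: h=7 => slot 7
490: h=1, probe 1,2,3 => slot 3
Table: [268, 17, 138, 490, 584, —, —, 920, 900, —, —]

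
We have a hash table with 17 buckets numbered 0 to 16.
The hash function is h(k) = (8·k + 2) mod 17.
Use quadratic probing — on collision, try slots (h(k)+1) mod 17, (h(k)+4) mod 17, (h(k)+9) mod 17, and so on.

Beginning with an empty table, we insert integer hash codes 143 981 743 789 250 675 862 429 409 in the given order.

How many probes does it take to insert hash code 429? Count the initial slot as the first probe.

143 hashes to 7; slot 7 is free -> place at 7.
981 hashes to 13; slot 13 is free -> place at 13.
743 hashes to 13; 13 taken -> place at 14.
789 hashes to 7; 7 taken -> place at 8.
250 hashes to 13; 13,14 taken -> place at 0.
675 hashes to 13; 13,14,0 taken -> place at 5.
862 hashes to 13; 13,14,0,5 taken -> place at 12.
429 hashes to 0; 0 taken -> place at 1.
409 hashes to 10; slot 10 is free -> place at 10.
Table: [250, 429, ∅, ∅, ∅, 675, ∅, 143, 789, ∅, 409, ∅, 862, 981, 743, ∅, ∅]

2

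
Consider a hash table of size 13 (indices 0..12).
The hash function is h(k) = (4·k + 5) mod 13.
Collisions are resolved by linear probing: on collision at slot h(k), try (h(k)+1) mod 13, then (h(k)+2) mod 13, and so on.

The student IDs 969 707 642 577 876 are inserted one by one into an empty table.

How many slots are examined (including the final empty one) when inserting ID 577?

969: h=7 -> slot 7
707: h=12 -> slot 12
642: h=12, probe 12,0 -> slot 0
577: h=12, probe 12,0,1 -> slot 1
876: h=12, probe 12,0,1,2 -> slot 2
Table: [642, 577, 876, -, -, -, -, 969, -, -, -, -, 707]

3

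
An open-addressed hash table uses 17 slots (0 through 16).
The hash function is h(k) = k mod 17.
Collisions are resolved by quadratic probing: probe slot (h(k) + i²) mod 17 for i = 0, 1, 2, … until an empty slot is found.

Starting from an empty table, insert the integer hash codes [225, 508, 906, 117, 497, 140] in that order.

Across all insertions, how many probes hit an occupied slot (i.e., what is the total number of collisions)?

6

Insert 225: h=4, slot 4 empty => index 4.
Insert 508: h=15, slot 15 empty => index 15.
Insert 906: h=5, slot 5 empty => index 5.
Insert 117: h=15, slot 15 occupied => index 16.
Insert 497: h=4, slots 4,5 occupied => index 8.
Insert 140: h=4, slots 4,5,8 occupied => index 13.
Table: [., ., ., ., 225, 906, ., ., 497, ., ., ., ., 140, ., 508, 117]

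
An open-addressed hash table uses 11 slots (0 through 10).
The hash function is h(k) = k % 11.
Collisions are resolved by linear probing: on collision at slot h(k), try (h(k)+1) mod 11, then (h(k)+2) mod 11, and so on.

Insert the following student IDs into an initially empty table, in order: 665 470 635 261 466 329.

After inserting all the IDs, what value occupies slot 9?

Insert 665: h=5, slot 5 empty → index 5.
Insert 470: h=8, slot 8 empty → index 8.
Insert 635: h=8, slot 8 occupied → index 9.
Insert 261: h=8, slots 8,9 occupied → index 10.
Insert 466: h=4, slot 4 empty → index 4.
Insert 329: h=10, slot 10 occupied → index 0.
Table: [329, ∅, ∅, ∅, 466, 665, ∅, ∅, 470, 635, 261]

635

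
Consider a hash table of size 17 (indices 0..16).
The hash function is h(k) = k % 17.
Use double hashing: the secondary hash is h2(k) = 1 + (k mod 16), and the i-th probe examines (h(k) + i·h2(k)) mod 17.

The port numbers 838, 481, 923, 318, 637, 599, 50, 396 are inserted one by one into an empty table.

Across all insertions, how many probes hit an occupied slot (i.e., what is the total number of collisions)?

3

Insert 838: h=5, slot 5 empty → index 5.
Insert 481: h=5, h2=2, slot 5 occupied → index 7.
Insert 923: h=5, h2=12, slot 5 occupied → index 0.
Insert 318: h=12, slot 12 empty → index 12.
Insert 637: h=8, slot 8 empty → index 8.
Insert 599: h=4, slot 4 empty → index 4.
Insert 50: h=16, slot 16 empty → index 16.
Insert 396: h=5, h2=13, slot 5 occupied → index 1.
Table: [923, 396, ∅, ∅, 599, 838, ∅, 481, 637, ∅, ∅, ∅, 318, ∅, ∅, ∅, 50]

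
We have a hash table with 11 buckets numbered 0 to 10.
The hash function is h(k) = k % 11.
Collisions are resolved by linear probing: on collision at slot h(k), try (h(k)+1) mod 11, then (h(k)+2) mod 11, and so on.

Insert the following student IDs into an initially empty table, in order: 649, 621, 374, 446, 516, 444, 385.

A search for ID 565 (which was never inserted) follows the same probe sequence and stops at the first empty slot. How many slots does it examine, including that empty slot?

649: h=0 => slot 0
621: h=5 => slot 5
374: h=0, probe 0,1 => slot 1
446: h=6 => slot 6
516: h=10 => slot 10
444: h=4 => slot 4
385: h=0, probe 0,1,2 => slot 2
Table: [649, 374, 385, -, 444, 621, 446, -, -, -, 516]
Lookup 565: h=4, probe 4,5,6,7 → slot 7 empty, not found.

4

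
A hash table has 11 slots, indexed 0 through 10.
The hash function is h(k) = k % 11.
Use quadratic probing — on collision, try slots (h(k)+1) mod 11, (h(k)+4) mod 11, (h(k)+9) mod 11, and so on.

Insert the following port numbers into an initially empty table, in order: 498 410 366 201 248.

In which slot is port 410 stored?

4

Insert 498: h=3, slot 3 empty -> index 3.
Insert 410: h=3, slot 3 occupied -> index 4.
Insert 366: h=3, slots 3,4 occupied -> index 7.
Insert 201: h=3, slots 3,4,7 occupied -> index 1.
Insert 248: h=6, slot 6 empty -> index 6.
Table: [-, 201, -, 498, 410, -, 248, 366, -, -, -]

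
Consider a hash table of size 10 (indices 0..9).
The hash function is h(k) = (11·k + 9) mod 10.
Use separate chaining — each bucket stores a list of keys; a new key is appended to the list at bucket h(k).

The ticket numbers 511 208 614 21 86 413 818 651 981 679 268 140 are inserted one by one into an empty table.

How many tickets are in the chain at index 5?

511 -> bucket 0
208 -> bucket 7
614 -> bucket 3
21 -> bucket 0 (collision)
86 -> bucket 5
413 -> bucket 2
818 -> bucket 7 (collision)
651 -> bucket 0 (collision)
981 -> bucket 0 (collision)
679 -> bucket 8
268 -> bucket 7 (collision)
140 -> bucket 9
Final buckets:
0: 511 -> 21 -> 651 -> 981
1: -
2: 413
3: 614
4: -
5: 86
6: -
7: 208 -> 818 -> 268
8: 679
9: 140

1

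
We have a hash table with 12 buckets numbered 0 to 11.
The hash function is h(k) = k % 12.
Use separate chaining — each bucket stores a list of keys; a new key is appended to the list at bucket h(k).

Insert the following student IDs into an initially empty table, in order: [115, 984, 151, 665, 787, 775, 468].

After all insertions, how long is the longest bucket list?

Insert 115: h=7, bucket 7 empty -> new chain.
Insert 984: h=0, bucket 0 empty -> new chain.
Insert 151: h=7, bucket 7 nonempty -> append to chain.
Insert 665: h=5, bucket 5 empty -> new chain.
Insert 787: h=7, bucket 7 nonempty -> append to chain.
Insert 775: h=7, bucket 7 nonempty -> append to chain.
Insert 468: h=0, bucket 0 nonempty -> append to chain.
Final buckets:
0: 984 -> 468
1: -
2: -
3: -
4: -
5: 665
6: -
7: 115 -> 151 -> 787 -> 775
8: -
9: -
10: -
11: -

4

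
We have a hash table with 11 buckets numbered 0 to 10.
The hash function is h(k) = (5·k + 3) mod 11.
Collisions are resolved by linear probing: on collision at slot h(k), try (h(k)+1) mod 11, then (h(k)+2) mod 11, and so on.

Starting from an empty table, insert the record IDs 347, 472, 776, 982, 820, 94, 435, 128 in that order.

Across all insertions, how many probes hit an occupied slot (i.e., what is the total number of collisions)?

10

Insert 347: h=0, slot 0 empty → index 0.
Insert 472: h=9, slot 9 empty → index 9.
Insert 776: h=0, slot 0 occupied → index 1.
Insert 982: h=7, slot 7 empty → index 7.
Insert 820: h=0, slots 0,1 occupied → index 2.
Insert 94: h=0, slots 0,1,2 occupied → index 3.
Insert 435: h=0, slots 0,1,2,3 occupied → index 4.
Insert 128: h=5, slot 5 empty → index 5.
Table: [347, 776, 820, 94, 435, 128, ∅, 982, ∅, 472, ∅]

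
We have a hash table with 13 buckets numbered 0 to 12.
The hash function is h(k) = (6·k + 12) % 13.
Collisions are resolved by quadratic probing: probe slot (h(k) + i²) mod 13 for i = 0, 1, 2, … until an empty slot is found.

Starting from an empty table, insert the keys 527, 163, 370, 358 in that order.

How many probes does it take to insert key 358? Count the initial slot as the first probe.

527: h=2 -> slot 2
163: h=2, probe 2,3 -> slot 3
370: h=9 -> slot 9
358: h=2, probe 2,3,6 -> slot 6
Table: [—, —, 527, 163, —, —, 358, —, —, 370, —, —, —]

3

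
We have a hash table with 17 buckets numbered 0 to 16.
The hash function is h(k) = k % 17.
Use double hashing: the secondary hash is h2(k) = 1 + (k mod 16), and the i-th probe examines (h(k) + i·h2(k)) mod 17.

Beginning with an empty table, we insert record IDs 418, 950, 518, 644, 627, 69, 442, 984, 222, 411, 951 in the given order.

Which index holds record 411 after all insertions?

5

418 hashes to 10; slot 10 is free -> place at 10.
950 hashes to 15; slot 15 is free -> place at 15.
518 hashes to 8; slot 8 is free -> place at 8.
644 hashes to 15, h2=5; 15 taken -> place at 3.
627 hashes to 15, h2=4; 15 taken -> place at 2.
69 hashes to 1; slot 1 is free -> place at 1.
442 hashes to 0; slot 0 is free -> place at 0.
984 hashes to 15, h2=9; 15 taken -> place at 7.
222 hashes to 1, h2=15; 1 taken -> place at 16.
411 hashes to 3, h2=12; 3,15,10 taken -> place at 5.
951 hashes to 16, h2=8; 16,7,15 taken -> place at 6.
Table: [442, 69, 627, 644, _, 411, 951, 984, 518, _, 418, _, _, _, _, 950, 222]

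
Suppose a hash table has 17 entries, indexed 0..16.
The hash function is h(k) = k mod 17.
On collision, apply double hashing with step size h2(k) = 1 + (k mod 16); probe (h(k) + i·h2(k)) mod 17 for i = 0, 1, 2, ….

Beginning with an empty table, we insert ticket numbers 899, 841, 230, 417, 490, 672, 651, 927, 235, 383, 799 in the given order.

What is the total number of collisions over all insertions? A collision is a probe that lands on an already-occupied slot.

899: h=15 => slot 15
841: h=8 => slot 8
230: h=9 => slot 9
417: h=9, h2=2, probe 9,11 => slot 11
490: h=14 => slot 14
672: h=9, h2=1, probe 9,10 => slot 10
651: h=5 => slot 5
927: h=9, h2=16, probe 9,8,7 => slot 7
235: h=14, h2=12, probe 14,9,4 => slot 4
383: h=9, h2=16, probe 9,8,7,6 => slot 6
799: h=0 => slot 0
Table: [799, _, _, _, 235, 651, 383, 927, 841, 230, 672, 417, _, _, 490, 899, _]

9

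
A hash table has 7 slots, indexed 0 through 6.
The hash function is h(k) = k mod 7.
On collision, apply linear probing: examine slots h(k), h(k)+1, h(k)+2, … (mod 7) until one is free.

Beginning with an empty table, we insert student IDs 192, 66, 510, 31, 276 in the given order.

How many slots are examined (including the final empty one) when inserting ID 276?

5

Insert 192: h=3, slot 3 empty => index 3.
Insert 66: h=3, slot 3 occupied => index 4.
Insert 510: h=6, slot 6 empty => index 6.
Insert 31: h=3, slots 3,4 occupied => index 5.
Insert 276: h=3, slots 3,4,5,6 occupied => index 0.
Table: [276, ∅, ∅, 192, 66, 31, 510]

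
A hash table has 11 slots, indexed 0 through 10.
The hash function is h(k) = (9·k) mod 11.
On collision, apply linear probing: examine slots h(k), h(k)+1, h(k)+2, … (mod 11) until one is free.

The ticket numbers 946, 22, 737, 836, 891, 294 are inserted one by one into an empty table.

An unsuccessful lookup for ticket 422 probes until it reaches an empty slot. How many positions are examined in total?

3

Insert 946: h=0, slot 0 empty → index 0.
Insert 22: h=0, slot 0 occupied → index 1.
Insert 737: h=0, slots 0,1 occupied → index 2.
Insert 836: h=0, slots 0,1,2 occupied → index 3.
Insert 891: h=0, slots 0,1,2,3 occupied → index 4.
Insert 294: h=6, slot 6 empty → index 6.
Table: [946, 22, 737, 836, 891, —, 294, —, —, —, —]
Lookup 422: h=3, probe 3,4,5 → slot 5 empty, not found.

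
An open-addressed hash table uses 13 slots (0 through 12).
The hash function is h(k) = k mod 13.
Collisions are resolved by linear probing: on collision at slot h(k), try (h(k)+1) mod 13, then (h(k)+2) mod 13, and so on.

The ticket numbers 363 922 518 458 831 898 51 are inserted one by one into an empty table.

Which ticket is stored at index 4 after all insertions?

51

363 hashes to 12; slot 12 is free → place at 12.
922 hashes to 12; 12 taken → place at 0.
518 hashes to 11; slot 11 is free → place at 11.
458 hashes to 3; slot 3 is free → place at 3.
831 hashes to 12; 12,0 taken → place at 1.
898 hashes to 1; 1 taken → place at 2.
51 hashes to 12; 12,0,1,2,3 taken → place at 4.
Table: [922, 831, 898, 458, 51, ., ., ., ., ., ., 518, 363]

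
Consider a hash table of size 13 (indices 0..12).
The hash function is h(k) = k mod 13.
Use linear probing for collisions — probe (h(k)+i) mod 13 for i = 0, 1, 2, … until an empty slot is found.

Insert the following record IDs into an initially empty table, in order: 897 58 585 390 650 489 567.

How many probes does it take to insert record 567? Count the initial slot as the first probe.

2

Insert 897: h=0, slot 0 empty -> index 0.
Insert 58: h=6, slot 6 empty -> index 6.
Insert 585: h=0, slot 0 occupied -> index 1.
Insert 390: h=0, slots 0,1 occupied -> index 2.
Insert 650: h=0, slots 0,1,2 occupied -> index 3.
Insert 489: h=8, slot 8 empty -> index 8.
Insert 567: h=8, slot 8 occupied -> index 9.
Table: [897, 585, 390, 650, ., ., 58, ., 489, 567, ., ., .]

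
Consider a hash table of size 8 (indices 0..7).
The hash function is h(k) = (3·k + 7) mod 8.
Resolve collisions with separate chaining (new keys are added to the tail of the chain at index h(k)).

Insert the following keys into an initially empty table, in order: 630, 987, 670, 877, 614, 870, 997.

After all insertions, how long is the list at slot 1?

4

Insert 630: h=1, bucket 1 empty → new chain.
Insert 987: h=0, bucket 0 empty → new chain.
Insert 670: h=1, bucket 1 nonempty → append to chain.
Insert 877: h=6, bucket 6 empty → new chain.
Insert 614: h=1, bucket 1 nonempty → append to chain.
Insert 870: h=1, bucket 1 nonempty → append to chain.
Insert 997: h=6, bucket 6 nonempty → append to chain.
Final buckets:
0: 987
1: 630 -> 670 -> 614 -> 870
2: -
3: -
4: -
5: -
6: 877 -> 997
7: -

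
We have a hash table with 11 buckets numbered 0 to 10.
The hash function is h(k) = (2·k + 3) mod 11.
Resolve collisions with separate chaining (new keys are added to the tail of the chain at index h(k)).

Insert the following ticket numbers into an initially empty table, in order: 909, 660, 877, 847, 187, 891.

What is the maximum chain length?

4

909 -> bucket 6
660 -> bucket 3
877 -> bucket 8
847 -> bucket 3 (collision)
187 -> bucket 3 (collision)
891 -> bucket 3 (collision)
Final buckets:
0: _
1: _
2: _
3: 660 -> 847 -> 187 -> 891
4: _
5: _
6: 909
7: _
8: 877
9: _
10: _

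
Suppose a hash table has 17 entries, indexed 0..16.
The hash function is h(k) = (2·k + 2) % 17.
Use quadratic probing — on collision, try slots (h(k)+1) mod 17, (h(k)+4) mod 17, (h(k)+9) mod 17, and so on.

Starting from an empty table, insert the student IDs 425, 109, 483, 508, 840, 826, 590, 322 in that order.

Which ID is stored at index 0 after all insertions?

483

425 hashes to 2; slot 2 is free -> place at 2.
109 hashes to 16; slot 16 is free -> place at 16.
483 hashes to 16; 16 taken -> place at 0.
508 hashes to 15; slot 15 is free -> place at 15.
840 hashes to 16; 16,0 taken -> place at 3.
826 hashes to 5; slot 5 is free -> place at 5.
590 hashes to 9; slot 9 is free -> place at 9.
322 hashes to 0; 0 taken -> place at 1.
Table: [483, 322, 425, 840, ., 826, ., ., ., 590, ., ., ., ., ., 508, 109]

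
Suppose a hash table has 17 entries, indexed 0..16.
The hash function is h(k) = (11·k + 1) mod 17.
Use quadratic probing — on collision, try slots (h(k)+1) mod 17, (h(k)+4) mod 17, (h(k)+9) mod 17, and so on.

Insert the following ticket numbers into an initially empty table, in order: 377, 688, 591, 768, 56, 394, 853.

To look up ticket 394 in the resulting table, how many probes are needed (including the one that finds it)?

4

377: h=0 -> slot 0
688: h=4 -> slot 4
591: h=8 -> slot 8
768: h=0, probe 0,1 -> slot 1
56: h=5 -> slot 5
394: h=0, probe 0,1,4,9 -> slot 9
853: h=0, probe 0,1,4,9,16 -> slot 16
Table: [377, 768, ., ., 688, 56, ., ., 591, 394, ., ., ., ., ., ., 853]
Lookup 394: h=0, probe 0,1,4,9 → found at 9.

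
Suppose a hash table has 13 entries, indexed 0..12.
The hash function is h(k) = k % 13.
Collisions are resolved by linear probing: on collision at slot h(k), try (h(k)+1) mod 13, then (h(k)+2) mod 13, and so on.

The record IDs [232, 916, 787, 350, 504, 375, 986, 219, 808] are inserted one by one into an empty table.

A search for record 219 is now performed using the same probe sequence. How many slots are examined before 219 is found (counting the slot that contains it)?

5

232 hashes to 11; slot 11 is free -> place at 11.
916 hashes to 6; slot 6 is free -> place at 6.
787 hashes to 7; slot 7 is free -> place at 7.
350 hashes to 12; slot 12 is free -> place at 12.
504 hashes to 10; slot 10 is free -> place at 10.
375 hashes to 11; 11,12 taken -> place at 0.
986 hashes to 11; 11,12,0 taken -> place at 1.
219 hashes to 11; 11,12,0,1 taken -> place at 2.
808 hashes to 2; 2 taken -> place at 3.
Table: [375, 986, 219, 808, ., ., 916, 787, ., ., 504, 232, 350]
Lookup 219: h=11, probe 11,12,0,1,2 → found at 2.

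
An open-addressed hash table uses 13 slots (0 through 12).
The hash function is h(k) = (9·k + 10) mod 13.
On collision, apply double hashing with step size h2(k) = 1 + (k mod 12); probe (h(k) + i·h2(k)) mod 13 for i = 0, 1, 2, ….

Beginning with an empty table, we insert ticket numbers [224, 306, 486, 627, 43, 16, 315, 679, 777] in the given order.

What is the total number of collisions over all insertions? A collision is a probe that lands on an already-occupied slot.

8

224 hashes to 11; slot 11 is free => place at 11.
306 hashes to 8; slot 8 is free => place at 8.
486 hashes to 3; slot 3 is free => place at 3.
627 hashes to 11, h2=4; 11 taken => place at 2.
43 hashes to 7; slot 7 is free => place at 7.
16 hashes to 11, h2=5; 11,3,8 taken => place at 0.
315 hashes to 11, h2=4; 11,2 taken => place at 6.
679 hashes to 11, h2=8; 11,6 taken => place at 1.
777 hashes to 9; slot 9 is free => place at 9.
Table: [16, 679, 627, 486, —, —, 315, 43, 306, 777, —, 224, —]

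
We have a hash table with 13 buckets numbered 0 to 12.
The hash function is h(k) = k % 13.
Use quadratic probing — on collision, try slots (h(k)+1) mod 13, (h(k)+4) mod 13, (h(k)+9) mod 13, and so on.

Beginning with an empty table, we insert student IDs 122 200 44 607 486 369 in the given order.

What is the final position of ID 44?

9

122 hashes to 5; slot 5 is free -> place at 5.
200 hashes to 5; 5 taken -> place at 6.
44 hashes to 5; 5,6 taken -> place at 9.
607 hashes to 9; 9 taken -> place at 10.
486 hashes to 5; 5,6,9 taken -> place at 1.
369 hashes to 5; 5,6,9,1 taken -> place at 8.
Table: [_, 486, _, _, _, 122, 200, _, 369, 44, 607, _, _]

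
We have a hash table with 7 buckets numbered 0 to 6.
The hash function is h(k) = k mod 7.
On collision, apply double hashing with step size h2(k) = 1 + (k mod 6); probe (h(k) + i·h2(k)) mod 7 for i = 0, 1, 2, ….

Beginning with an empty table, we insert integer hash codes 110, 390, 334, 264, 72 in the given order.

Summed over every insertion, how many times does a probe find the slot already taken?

4

110 hashes to 5; slot 5 is free → place at 5.
390 hashes to 5, h2=1; 5 taken → place at 6.
334 hashes to 5, h2=5; 5 taken → place at 3.
264 hashes to 5, h2=1; 5,6 taken → place at 0.
72 hashes to 2; slot 2 is free → place at 2.
Table: [264, ., 72, 334, ., 110, 390]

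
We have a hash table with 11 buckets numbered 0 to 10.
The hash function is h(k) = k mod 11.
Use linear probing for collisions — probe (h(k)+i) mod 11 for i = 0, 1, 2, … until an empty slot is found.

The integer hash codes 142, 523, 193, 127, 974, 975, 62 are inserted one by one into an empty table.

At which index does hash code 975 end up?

142 hashes to 10; slot 10 is free => place at 10.
523 hashes to 6; slot 6 is free => place at 6.
193 hashes to 6; 6 taken => place at 7.
127 hashes to 6; 6,7 taken => place at 8.
974 hashes to 6; 6,7,8 taken => place at 9.
975 hashes to 7; 7,8,9,10 taken => place at 0.
62 hashes to 7; 7,8,9,10,0 taken => place at 1.
Table: [975, 62, ., ., ., ., 523, 193, 127, 974, 142]

0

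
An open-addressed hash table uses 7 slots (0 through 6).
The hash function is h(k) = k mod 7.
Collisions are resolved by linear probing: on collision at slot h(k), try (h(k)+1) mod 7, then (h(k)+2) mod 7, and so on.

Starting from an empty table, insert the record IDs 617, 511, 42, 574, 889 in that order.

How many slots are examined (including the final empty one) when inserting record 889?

5

Insert 617: h=1, slot 1 empty → index 1.
Insert 511: h=0, slot 0 empty → index 0.
Insert 42: h=0, slots 0,1 occupied → index 2.
Insert 574: h=0, slots 0,1,2 occupied → index 3.
Insert 889: h=0, slots 0,1,2,3 occupied → index 4.
Table: [511, 617, 42, 574, 889, ., .]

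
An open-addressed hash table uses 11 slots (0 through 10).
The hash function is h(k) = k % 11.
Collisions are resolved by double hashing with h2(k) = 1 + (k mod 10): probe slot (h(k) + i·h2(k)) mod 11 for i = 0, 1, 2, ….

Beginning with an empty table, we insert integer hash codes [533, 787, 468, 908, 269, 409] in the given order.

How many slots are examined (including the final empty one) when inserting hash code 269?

3

Insert 533: h=5, slot 5 empty -> index 5.
Insert 787: h=6, slot 6 empty -> index 6.
Insert 468: h=6, h2=9, slot 6 occupied -> index 4.
Insert 908: h=6, h2=9, slots 6,4 occupied -> index 2.
Insert 269: h=5, h2=10, slots 5,4 occupied -> index 3.
Insert 409: h=2, h2=10, slot 2 occupied -> index 1.
Table: [∅, 409, 908, 269, 468, 533, 787, ∅, ∅, ∅, ∅]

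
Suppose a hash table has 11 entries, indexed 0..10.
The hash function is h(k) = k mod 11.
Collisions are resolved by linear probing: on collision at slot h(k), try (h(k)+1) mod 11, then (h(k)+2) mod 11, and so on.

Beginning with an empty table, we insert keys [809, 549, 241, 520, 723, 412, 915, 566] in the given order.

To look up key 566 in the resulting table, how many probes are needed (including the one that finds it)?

Insert 809: h=6, slot 6 empty => index 6.
Insert 549: h=10, slot 10 empty => index 10.
Insert 241: h=10, slot 10 occupied => index 0.
Insert 520: h=3, slot 3 empty => index 3.
Insert 723: h=8, slot 8 empty => index 8.
Insert 412: h=5, slot 5 empty => index 5.
Insert 915: h=2, slot 2 empty => index 2.
Insert 566: h=5, slots 5,6 occupied => index 7.
Table: [241, —, 915, 520, —, 412, 809, 566, 723, —, 549]
Lookup 566: h=5, probe 5,6,7 → found at 7.

3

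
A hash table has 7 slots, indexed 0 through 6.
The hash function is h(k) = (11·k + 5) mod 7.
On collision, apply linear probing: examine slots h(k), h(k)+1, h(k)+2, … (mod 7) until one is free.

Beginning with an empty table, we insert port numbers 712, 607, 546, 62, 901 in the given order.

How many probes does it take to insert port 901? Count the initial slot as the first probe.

4

Insert 712: h=4, slot 4 empty -> index 4.
Insert 607: h=4, slot 4 occupied -> index 5.
Insert 546: h=5, slot 5 occupied -> index 6.
Insert 62: h=1, slot 1 empty -> index 1.
Insert 901: h=4, slots 4,5,6 occupied -> index 0.
Table: [901, 62, —, —, 712, 607, 546]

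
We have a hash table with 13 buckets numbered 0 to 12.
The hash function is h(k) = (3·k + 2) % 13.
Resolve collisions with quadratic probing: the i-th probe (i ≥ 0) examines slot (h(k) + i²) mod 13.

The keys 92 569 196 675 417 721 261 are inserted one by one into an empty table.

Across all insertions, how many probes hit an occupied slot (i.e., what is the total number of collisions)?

9

92 hashes to 5; slot 5 is free → place at 5.
569 hashes to 6; slot 6 is free → place at 6.
196 hashes to 5; 5,6 taken → place at 9.
675 hashes to 12; slot 12 is free → place at 12.
417 hashes to 5; 5,6,9 taken → place at 1.
721 hashes to 7; slot 7 is free → place at 7.
261 hashes to 5; 5,6,9,1 taken → place at 8.
Table: [-, 417, -, -, -, 92, 569, 721, 261, 196, -, -, 675]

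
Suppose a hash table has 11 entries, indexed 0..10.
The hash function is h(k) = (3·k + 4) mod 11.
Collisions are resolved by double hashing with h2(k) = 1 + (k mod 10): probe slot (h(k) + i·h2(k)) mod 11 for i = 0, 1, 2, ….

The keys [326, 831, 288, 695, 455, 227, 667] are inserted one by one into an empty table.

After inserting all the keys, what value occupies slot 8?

326 hashes to 3; slot 3 is free -> place at 3.
831 hashes to 0; slot 0 is free -> place at 0.
288 hashes to 10; slot 10 is free -> place at 10.
695 hashes to 10, h2=6; 10 taken -> place at 5.
455 hashes to 5, h2=6; 5,0 taken -> place at 6.
227 hashes to 3, h2=8; 3,0 taken -> place at 8.
667 hashes to 3, h2=8; 3,0,8,5 taken -> place at 2.
Table: [831, —, 667, 326, —, 695, 455, —, 227, —, 288]

227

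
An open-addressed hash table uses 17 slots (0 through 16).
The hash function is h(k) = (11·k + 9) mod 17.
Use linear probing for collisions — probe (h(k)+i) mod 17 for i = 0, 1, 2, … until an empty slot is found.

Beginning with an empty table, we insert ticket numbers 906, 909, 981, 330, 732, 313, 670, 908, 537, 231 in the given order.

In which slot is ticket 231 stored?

7

906: h=13 → slot 13
909: h=12 → slot 12
981: h=5 → slot 5
330: h=1 → slot 1
732: h=3 → slot 3
313: h=1, probe 1,2 → slot 2
670: h=1, probe 1,2,3,4 → slot 4
908: h=1, probe 1,2,3,4,5,6 → slot 6
537: h=0 → slot 0
231: h=0, probe 0,1,2,3,4,5,6,7 → slot 7
Table: [537, 330, 313, 732, 670, 981, 908, 231, ∅, ∅, ∅, ∅, 909, 906, ∅, ∅, ∅]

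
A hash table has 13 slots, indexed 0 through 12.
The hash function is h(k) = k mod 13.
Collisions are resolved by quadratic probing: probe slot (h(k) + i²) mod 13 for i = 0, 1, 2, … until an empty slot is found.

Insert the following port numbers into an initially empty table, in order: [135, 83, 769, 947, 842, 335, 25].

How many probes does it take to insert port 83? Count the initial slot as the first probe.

2

135: h=5 => slot 5
83: h=5, probe 5,6 => slot 6
769: h=2 => slot 2
947: h=11 => slot 11
842: h=10 => slot 10
335: h=10, probe 10,11,1 => slot 1
25: h=12 => slot 12
Table: [—, 335, 769, —, —, 135, 83, —, —, —, 842, 947, 25]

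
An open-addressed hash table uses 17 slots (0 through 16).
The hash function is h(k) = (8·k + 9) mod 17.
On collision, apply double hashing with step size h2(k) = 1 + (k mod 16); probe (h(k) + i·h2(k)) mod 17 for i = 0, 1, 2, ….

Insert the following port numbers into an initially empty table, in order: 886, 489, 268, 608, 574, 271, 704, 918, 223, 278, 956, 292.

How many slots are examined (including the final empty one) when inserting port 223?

Insert 886: h=8, slot 8 empty → index 8.
Insert 489: h=11, slot 11 empty → index 11.
Insert 268: h=11, h2=13, slot 11 occupied → index 7.
Insert 608: h=11, h2=1, slot 11 occupied → index 12.
Insert 574: h=11, h2=15, slot 11 occupied → index 9.
Insert 271: h=1, slot 1 empty → index 1.
Insert 704: h=14, slot 14 empty → index 14.
Insert 918: h=9, h2=7, slot 9 occupied → index 16.
Insert 223: h=8, h2=16, slots 8,7 occupied → index 6.
Insert 278: h=6, h2=7, slot 6 occupied → index 13.
Insert 956: h=7, h2=13, slot 7 occupied → index 3.
Insert 292: h=16, h2=5, slot 16 occupied → index 4.
Table: [—, 271, —, 956, 292, —, 223, 268, 886, 574, —, 489, 608, 278, 704, —, 918]

3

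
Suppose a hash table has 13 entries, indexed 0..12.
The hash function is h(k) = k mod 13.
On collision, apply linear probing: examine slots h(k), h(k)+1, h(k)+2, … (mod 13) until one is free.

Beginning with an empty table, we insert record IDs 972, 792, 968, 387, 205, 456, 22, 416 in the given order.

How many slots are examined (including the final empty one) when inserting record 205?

Insert 972: h=10, slot 10 empty => index 10.
Insert 792: h=12, slot 12 empty => index 12.
Insert 968: h=6, slot 6 empty => index 6.
Insert 387: h=10, slot 10 occupied => index 11.
Insert 205: h=10, slots 10,11,12 occupied => index 0.
Insert 456: h=1, slot 1 empty => index 1.
Insert 22: h=9, slot 9 empty => index 9.
Insert 416: h=0, slots 0,1 occupied => index 2.
Table: [205, 456, 416, —, —, —, 968, —, —, 22, 972, 387, 792]

4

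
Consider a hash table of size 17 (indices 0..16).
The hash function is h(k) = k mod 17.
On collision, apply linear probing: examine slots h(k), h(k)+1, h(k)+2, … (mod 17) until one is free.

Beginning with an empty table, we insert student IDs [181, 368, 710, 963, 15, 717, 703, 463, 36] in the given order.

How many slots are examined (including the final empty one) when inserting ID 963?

4

Insert 181: h=11, slot 11 empty => index 11.
Insert 368: h=11, slot 11 occupied => index 12.
Insert 710: h=13, slot 13 empty => index 13.
Insert 963: h=11, slots 11,12,13 occupied => index 14.
Insert 15: h=15, slot 15 empty => index 15.
Insert 717: h=3, slot 3 empty => index 3.
Insert 703: h=6, slot 6 empty => index 6.
Insert 463: h=4, slot 4 empty => index 4.
Insert 36: h=2, slot 2 empty => index 2.
Table: [—, —, 36, 717, 463, —, 703, —, —, —, —, 181, 368, 710, 963, 15, —]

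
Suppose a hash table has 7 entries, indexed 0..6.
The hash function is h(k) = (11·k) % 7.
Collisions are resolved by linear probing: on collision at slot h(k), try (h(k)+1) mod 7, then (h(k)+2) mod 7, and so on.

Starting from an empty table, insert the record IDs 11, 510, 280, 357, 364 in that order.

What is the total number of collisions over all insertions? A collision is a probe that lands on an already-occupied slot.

5

11 hashes to 2; slot 2 is free => place at 2.
510 hashes to 3; slot 3 is free => place at 3.
280 hashes to 0; slot 0 is free => place at 0.
357 hashes to 0; 0 taken => place at 1.
364 hashes to 0; 0,1,2,3 taken => place at 4.
Table: [280, 357, 11, 510, 364, ∅, ∅]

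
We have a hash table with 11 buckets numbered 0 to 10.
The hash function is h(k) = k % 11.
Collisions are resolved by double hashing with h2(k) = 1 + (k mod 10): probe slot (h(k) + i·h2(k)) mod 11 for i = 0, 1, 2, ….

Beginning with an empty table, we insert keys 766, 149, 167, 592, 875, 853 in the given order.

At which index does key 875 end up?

1

Insert 766: h=7, slot 7 empty → index 7.
Insert 149: h=6, slot 6 empty → index 6.
Insert 167: h=2, slot 2 empty → index 2.
Insert 592: h=9, slot 9 empty → index 9.
Insert 875: h=6, h2=6, slot 6 occupied → index 1.
Insert 853: h=6, h2=4, slot 6 occupied → index 10.
Table: [., 875, 167, ., ., ., 149, 766, ., 592, 853]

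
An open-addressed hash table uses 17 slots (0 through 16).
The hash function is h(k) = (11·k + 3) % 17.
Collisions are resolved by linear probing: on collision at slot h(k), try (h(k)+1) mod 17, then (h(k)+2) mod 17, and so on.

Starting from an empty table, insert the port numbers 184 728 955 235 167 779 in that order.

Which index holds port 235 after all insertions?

Insert 184: h=4, slot 4 empty → index 4.
Insert 728: h=4, slot 4 occupied → index 5.
Insert 955: h=2, slot 2 empty → index 2.
Insert 235: h=4, slots 4,5 occupied → index 6.
Insert 167: h=4, slots 4,5,6 occupied → index 7.
Insert 779: h=4, slots 4,5,6,7 occupied → index 8.
Table: [-, -, 955, -, 184, 728, 235, 167, 779, -, -, -, -, -, -, -, -]

6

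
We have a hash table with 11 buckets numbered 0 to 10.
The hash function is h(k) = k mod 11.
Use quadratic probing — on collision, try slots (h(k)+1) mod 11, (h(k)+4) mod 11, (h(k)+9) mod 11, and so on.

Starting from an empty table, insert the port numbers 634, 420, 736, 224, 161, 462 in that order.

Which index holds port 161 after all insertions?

8

634: h=7 → slot 7
420: h=2 → slot 2
736: h=10 → slot 10
224: h=4 → slot 4
161: h=7, probe 7,8 → slot 8
462: h=0 → slot 0
Table: [462, ., 420, ., 224, ., ., 634, 161, ., 736]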